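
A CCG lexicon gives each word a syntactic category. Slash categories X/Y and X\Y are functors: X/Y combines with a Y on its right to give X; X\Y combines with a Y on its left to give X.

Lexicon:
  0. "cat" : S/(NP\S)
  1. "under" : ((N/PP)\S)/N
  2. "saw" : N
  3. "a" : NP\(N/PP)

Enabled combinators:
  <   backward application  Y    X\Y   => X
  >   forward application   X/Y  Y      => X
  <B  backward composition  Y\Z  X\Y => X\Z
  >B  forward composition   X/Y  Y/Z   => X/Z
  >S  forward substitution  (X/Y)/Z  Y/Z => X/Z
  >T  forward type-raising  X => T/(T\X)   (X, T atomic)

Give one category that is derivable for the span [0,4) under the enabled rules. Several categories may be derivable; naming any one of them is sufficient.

[0,4] S   >
  [0,1] "cat" : S/(NP\S)
  [1,4] NP\S   <B
    [1,3] (N/PP)\S   >
      [1,2] "under" : ((N/PP)\S)/N
      [2,3] "saw" : N
    [3,4] "a" : NP\(N/PP)

S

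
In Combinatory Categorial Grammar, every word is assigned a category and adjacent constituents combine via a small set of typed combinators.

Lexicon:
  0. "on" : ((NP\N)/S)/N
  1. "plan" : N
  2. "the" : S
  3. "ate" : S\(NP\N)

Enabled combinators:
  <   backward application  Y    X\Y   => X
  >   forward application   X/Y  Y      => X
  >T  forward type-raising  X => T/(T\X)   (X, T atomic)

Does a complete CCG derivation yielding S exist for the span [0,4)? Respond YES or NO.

YES

[0,4] S   <
  [0,3] NP\N   >
    [0,2] (NP\N)/S   >
      [0,1] "on" : ((NP\N)/S)/N
      [1,2] "plan" : N
    [2,3] "the" : S
  [3,4] "ate" : S\(NP\N)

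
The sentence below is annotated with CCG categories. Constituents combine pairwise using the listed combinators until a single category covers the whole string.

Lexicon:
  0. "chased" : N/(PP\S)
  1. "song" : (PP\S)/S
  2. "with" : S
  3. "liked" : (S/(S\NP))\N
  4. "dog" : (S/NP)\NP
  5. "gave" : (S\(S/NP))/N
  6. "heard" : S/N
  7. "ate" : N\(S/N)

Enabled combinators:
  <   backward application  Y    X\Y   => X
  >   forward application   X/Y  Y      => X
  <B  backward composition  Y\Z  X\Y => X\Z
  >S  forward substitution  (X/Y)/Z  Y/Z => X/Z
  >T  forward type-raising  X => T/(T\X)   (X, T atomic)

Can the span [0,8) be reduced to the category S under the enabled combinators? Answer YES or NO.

YES

[0,8] S   >
  [0,4] S/(S\NP)   <
    [0,3] N   >
      [0,1] "chased" : N/(PP\S)
      [1,3] PP\S   >
        [1,2] "song" : (PP\S)/S
        [2,3] "with" : S
    [3,4] "liked" : (S/(S\NP))\N
  [4,8] S\NP   <B
    [4,5] "dog" : (S/NP)\NP
    [5,8] S\(S/NP)   >
      [5,6] "gave" : (S\(S/NP))/N
      [6,8] N   <
        [6,7] "heard" : S/N
        [7,8] "ate" : N\(S/N)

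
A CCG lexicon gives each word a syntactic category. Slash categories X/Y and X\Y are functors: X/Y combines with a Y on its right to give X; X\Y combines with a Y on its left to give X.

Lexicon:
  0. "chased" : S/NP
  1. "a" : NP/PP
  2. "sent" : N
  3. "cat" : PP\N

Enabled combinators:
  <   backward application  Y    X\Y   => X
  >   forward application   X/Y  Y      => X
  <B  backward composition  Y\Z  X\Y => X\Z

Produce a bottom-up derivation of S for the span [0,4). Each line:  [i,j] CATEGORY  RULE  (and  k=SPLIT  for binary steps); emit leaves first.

[0,4] S   >
  [0,1] "chased" : S/NP
  [1,4] NP   >
    [1,2] "a" : NP/PP
    [2,4] PP   <
      [2,3] "sent" : N
      [3,4] "cat" : PP\N

[0,1] S/NP  lex  "chased"
[1,2] NP/PP  lex  "a"
[2,3] N  lex  "sent"
[3,4] PP\N  lex  "cat"
[2,4] PP  <  k=3
[1,4] NP  >  k=2
[0,4] S  >  k=1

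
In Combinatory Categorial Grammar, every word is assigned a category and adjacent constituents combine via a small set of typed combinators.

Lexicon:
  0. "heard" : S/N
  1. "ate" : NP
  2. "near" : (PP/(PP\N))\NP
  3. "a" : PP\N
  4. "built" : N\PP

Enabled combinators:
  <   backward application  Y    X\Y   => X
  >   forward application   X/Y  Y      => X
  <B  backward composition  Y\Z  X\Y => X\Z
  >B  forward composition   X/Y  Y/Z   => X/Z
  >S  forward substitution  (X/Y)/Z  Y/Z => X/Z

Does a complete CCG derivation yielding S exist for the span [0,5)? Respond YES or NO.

YES

[0,5] S   >
  [0,1] "heard" : S/N
  [1,5] N   <
    [1,4] PP   >
      [1,3] PP/(PP\N)   <
        [1,2] "ate" : NP
        [2,3] "near" : (PP/(PP\N))\NP
      [3,4] "a" : PP\N
    [4,5] "built" : N\PP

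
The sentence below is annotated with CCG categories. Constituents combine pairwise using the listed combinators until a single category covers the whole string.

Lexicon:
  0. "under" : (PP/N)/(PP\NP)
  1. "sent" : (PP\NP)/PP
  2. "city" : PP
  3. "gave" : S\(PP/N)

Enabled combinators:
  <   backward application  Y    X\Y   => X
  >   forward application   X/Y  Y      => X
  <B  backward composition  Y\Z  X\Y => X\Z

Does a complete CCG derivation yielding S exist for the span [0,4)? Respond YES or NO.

[0,4] S   <
  [0,3] PP/N   >
    [0,1] "under" : (PP/N)/(PP\NP)
    [1,3] PP\NP   >
      [1,2] "sent" : (PP\NP)/PP
      [2,3] "city" : PP
  [3,4] "gave" : S\(PP/N)

YES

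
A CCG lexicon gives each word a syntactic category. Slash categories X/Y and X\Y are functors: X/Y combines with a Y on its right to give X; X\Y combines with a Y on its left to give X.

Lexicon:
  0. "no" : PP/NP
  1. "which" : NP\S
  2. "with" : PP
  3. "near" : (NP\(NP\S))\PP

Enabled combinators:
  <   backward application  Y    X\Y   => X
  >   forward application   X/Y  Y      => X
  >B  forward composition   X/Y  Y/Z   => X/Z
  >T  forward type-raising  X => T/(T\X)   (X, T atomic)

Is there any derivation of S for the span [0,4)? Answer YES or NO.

NO

PP/NP NP\S PP (NP\(NP\S))\PP
CKY chart[0,4] = {N/(N\PP), NP/(NP\PP), PP, PP/(NP\NP), PP/(PP\PP), S/(S\PP)}; S ∉ chart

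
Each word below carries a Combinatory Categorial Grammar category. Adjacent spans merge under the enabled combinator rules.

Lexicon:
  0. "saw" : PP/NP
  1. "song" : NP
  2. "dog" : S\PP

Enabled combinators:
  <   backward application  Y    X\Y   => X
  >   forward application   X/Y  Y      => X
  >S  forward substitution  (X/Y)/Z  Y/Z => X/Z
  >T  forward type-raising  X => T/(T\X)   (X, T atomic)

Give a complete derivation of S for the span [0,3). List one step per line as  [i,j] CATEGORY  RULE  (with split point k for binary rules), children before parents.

[0,3] S   <
  [0,2] PP   >
    [0,1] "saw" : PP/NP
    [1,2] "song" : NP
  [2,3] "dog" : S\PP

[0,1] PP/NP  lex  "saw"
[1,2] NP  lex  "song"
[0,2] PP  >  k=1
[2,3] S\PP  lex  "dog"
[0,3] S  <  k=2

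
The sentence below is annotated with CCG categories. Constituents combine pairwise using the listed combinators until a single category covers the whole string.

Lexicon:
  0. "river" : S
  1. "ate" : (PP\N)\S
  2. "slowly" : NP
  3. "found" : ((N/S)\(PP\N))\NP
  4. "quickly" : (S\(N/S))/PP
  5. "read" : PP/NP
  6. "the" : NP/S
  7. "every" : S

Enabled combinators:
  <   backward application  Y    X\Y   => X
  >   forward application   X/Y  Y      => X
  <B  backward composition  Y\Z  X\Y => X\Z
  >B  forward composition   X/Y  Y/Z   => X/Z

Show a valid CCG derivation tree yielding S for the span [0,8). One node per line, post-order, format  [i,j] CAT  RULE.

[0,8] S   <
  [0,4] N/S   <
    [0,2] PP\N   <
      [0,1] "river" : S
      [1,2] "ate" : (PP\N)\S
    [2,4] (N/S)\(PP\N)   <
      [2,3] "slowly" : NP
      [3,4] "found" : ((N/S)\(PP\N))\NP
  [4,8] S\(N/S)   >
    [4,5] "quickly" : (S\(N/S))/PP
    [5,8] PP   >
      [5,6] "read" : PP/NP
      [6,8] NP   >
        [6,7] "the" : NP/S
        [7,8] "every" : S

[0,1] S  lex  "river"
[1,2] (PP\N)\S  lex  "ate"
[0,2] PP\N  <  k=1
[2,3] NP  lex  "slowly"
[3,4] ((N/S)\(PP\N))\NP  lex  "found"
[2,4] (N/S)\(PP\N)  <  k=3
[0,4] N/S  <  k=2
[4,5] (S\(N/S))/PP  lex  "quickly"
[5,6] PP/NP  lex  "read"
[6,7] NP/S  lex  "the"
[7,8] S  lex  "every"
[6,8] NP  >  k=7
[5,8] PP  >  k=6
[4,8] S\(N/S)  >  k=5
[0,8] S  <  k=4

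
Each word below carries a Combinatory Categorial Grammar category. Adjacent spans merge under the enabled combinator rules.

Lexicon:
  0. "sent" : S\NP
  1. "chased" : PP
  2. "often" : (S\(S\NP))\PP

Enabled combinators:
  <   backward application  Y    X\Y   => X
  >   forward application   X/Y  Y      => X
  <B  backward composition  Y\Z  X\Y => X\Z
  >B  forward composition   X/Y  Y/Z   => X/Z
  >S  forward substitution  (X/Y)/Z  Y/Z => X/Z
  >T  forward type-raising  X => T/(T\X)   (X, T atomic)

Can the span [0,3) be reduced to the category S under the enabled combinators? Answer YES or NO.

[0,3] S   <
  [0,1] "sent" : S\NP
  [1,3] S\(S\NP)   <
    [1,2] "chased" : PP
    [2,3] "often" : (S\(S\NP))\PP

YES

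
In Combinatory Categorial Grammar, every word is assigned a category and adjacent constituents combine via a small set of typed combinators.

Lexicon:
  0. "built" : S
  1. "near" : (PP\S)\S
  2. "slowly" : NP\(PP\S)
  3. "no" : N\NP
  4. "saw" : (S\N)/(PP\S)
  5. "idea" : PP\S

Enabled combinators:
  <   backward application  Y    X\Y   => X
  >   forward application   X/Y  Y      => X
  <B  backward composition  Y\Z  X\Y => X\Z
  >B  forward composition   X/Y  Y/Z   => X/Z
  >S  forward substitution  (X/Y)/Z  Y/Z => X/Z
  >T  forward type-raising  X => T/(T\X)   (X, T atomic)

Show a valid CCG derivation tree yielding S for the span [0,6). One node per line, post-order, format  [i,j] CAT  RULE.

[0,1] S  lex  "built"
[1,2] (PP\S)\S  lex  "near"
[2,3] NP\(PP\S)  lex  "slowly"
[1,3] NP\S  <B  k=2
[0,3] NP  <  k=1
[3,4] N\NP  lex  "no"
[0,4] N  <  k=3
[4,5] (S\N)/(PP\S)  lex  "saw"
[5,6] PP\S  lex  "idea"
[4,6] S\N  >  k=5
[0,6] S  <  k=4

[0,6] S   <
  [0,4] N   <
    [0,3] NP   <
      [0,1] "built" : S
      [1,3] NP\S   <B
        [1,2] "near" : (PP\S)\S
        [2,3] "slowly" : NP\(PP\S)
    [3,4] "no" : N\NP
  [4,6] S\N   >
    [4,5] "saw" : (S\N)/(PP\S)
    [5,6] "idea" : PP\S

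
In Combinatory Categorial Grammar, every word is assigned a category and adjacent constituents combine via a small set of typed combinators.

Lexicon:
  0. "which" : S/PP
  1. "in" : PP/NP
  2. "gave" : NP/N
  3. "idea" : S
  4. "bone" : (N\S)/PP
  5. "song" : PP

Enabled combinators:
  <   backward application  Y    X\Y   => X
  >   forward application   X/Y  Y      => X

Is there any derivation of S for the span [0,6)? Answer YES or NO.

[0,6] S   >
  [0,1] "which" : S/PP
  [1,6] PP   >
    [1,2] "in" : PP/NP
    [2,6] NP   >
      [2,3] "gave" : NP/N
      [3,6] N   <
        [3,4] "idea" : S
        [4,6] N\S   >
          [4,5] "bone" : (N\S)/PP
          [5,6] "song" : PP

YES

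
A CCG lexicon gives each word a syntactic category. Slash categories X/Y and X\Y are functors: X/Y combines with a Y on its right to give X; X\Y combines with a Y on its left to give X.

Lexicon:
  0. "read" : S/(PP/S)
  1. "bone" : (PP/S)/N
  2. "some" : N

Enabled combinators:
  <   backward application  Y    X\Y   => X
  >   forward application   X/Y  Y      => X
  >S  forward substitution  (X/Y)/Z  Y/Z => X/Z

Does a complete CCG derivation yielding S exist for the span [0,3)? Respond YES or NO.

YES

[0,3] S   >
  [0,1] "read" : S/(PP/S)
  [1,3] PP/S   >
    [1,2] "bone" : (PP/S)/N
    [2,3] "some" : N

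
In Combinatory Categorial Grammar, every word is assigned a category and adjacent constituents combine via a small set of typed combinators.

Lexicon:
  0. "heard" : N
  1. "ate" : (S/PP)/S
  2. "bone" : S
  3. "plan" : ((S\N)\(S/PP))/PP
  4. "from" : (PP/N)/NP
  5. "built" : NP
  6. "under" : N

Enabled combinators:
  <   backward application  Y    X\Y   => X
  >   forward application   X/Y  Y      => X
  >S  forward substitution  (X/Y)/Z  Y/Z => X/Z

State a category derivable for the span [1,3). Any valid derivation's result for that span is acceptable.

[0,7] S   <
  [0,1] "heard" : N
  [1,7] S\N   <
    [1,3] S/PP   >
      [1,2] "ate" : (S/PP)/S
      [2,3] "bone" : S
    [3,7] (S\N)\(S/PP)   >
      [3,4] "plan" : ((S\N)\(S/PP))/PP
      [4,7] PP   >
        [4,6] PP/N   >
          [4,5] "from" : (PP/N)/NP
          [5,6] "built" : NP
        [6,7] "under" : N

S/PP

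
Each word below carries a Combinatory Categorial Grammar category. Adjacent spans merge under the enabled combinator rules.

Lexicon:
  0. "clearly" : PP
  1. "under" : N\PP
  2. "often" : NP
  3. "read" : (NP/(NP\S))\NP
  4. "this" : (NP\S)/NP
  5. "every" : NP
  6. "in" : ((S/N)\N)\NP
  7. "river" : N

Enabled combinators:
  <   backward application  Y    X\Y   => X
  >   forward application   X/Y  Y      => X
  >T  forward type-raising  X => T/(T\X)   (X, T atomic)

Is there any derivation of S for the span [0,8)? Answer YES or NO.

[0,8] S   >
  [0,7] S/N   <
    [0,2] N   <
      [0,1] "clearly" : PP
      [1,2] "under" : N\PP
    [2,7] (S/N)\N   <
      [2,6] NP   >
        [2,4] NP/(NP\S)   <
          [2,3] "often" : NP
          [3,4] "read" : (NP/(NP\S))\NP
        [4,6] NP\S   >
          [4,5] "this" : (NP\S)/NP
          [5,6] "every" : NP
      [6,7] "in" : ((S/N)\N)\NP
  [7,8] "river" : N

YES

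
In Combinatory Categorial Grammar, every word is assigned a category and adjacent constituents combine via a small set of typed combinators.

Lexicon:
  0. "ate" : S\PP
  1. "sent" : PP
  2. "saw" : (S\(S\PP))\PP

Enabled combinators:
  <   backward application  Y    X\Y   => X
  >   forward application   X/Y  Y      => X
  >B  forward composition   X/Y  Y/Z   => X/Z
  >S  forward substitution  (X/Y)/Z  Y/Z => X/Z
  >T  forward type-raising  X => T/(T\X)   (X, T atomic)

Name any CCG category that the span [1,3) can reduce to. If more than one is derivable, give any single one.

S\(S\PP)

[0,3] S   <
  [0,1] "ate" : S\PP
  [1,3] S\(S\PP)   <
    [1,2] "sent" : PP
    [2,3] "saw" : (S\(S\PP))\PP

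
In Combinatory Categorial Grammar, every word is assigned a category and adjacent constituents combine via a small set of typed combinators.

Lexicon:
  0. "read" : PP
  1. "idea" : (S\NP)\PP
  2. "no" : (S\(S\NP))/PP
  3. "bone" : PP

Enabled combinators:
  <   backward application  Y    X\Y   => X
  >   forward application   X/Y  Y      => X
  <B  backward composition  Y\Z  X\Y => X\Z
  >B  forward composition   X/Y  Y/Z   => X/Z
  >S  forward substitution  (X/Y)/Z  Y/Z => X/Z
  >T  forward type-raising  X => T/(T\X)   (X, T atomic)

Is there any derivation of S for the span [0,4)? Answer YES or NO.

YES

[0,4] S   <
  [0,2] S\NP   <
    [0,1] "read" : PP
    [1,2] "idea" : (S\NP)\PP
  [2,4] S\(S\NP)   >
    [2,3] "no" : (S\(S\NP))/PP
    [3,4] "bone" : PP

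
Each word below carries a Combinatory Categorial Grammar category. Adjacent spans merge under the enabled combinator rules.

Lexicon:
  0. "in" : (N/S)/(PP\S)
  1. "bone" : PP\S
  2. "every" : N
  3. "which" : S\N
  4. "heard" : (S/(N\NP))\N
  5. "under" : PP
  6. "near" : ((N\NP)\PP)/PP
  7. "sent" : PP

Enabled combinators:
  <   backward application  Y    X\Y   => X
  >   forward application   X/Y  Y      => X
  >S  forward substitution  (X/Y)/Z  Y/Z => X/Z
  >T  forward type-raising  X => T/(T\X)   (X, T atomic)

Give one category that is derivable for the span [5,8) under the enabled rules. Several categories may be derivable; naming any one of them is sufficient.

N\NP

[0,8] S   >
  [0,5] S/(N\NP)   <
    [0,4] N   >
      [0,2] N/S   >
        [0,1] "in" : (N/S)/(PP\S)
        [1,2] "bone" : PP\S
      [2,4] S   <
        [2,3] "every" : N
        [3,4] "which" : S\N
    [4,5] "heard" : (S/(N\NP))\N
  [5,8] N\NP   <
    [5,6] "under" : PP
    [6,8] (N\NP)\PP   >
      [6,7] "near" : ((N\NP)\PP)/PP
      [7,8] "sent" : PP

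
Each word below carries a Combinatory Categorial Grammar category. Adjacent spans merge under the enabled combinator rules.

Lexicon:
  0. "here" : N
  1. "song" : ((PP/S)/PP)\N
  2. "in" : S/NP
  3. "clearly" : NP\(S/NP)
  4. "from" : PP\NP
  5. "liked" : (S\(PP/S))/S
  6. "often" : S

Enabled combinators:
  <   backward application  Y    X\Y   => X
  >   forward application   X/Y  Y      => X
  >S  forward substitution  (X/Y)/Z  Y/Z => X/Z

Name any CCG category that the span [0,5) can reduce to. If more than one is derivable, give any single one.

PP/S

[0,7] S   <
  [0,5] PP/S   >
    [0,2] (PP/S)/PP   <
      [0,1] "here" : N
      [1,2] "song" : ((PP/S)/PP)\N
    [2,5] PP   <
      [2,4] NP   <
        [2,3] "in" : S/NP
        [3,4] "clearly" : NP\(S/NP)
      [4,5] "from" : PP\NP
  [5,7] S\(PP/S)   >
    [5,6] "liked" : (S\(PP/S))/S
    [6,7] "often" : S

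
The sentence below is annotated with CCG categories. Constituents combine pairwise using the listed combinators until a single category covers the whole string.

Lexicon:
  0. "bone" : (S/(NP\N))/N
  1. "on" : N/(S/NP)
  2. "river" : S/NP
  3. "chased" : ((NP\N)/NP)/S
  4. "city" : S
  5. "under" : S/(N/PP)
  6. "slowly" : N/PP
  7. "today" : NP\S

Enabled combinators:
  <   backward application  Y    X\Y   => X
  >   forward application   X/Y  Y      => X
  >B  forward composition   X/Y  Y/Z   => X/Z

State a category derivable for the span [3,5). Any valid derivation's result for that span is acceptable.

(NP\N)/NP

[0,8] S   >
  [0,5] S/NP   >B
    [0,3] S/(NP\N)   >
      [0,1] "bone" : (S/(NP\N))/N
      [1,3] N   >
        [1,2] "on" : N/(S/NP)
        [2,3] "river" : S/NP
    [3,5] (NP\N)/NP   >
      [3,4] "chased" : ((NP\N)/NP)/S
      [4,5] "city" : S
  [5,8] NP   <
    [5,7] S   >
      [5,6] "under" : S/(N/PP)
      [6,7] "slowly" : N/PP
    [7,8] "today" : NP\S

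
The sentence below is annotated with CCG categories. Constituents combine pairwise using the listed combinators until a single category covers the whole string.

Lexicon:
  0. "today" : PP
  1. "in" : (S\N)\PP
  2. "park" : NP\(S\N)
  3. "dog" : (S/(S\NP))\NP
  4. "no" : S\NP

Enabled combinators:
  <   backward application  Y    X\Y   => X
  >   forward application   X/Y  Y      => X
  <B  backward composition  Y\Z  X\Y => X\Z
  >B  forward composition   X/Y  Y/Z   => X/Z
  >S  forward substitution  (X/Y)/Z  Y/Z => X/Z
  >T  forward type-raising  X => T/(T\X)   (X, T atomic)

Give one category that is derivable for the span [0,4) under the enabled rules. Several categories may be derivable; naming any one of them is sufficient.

S/(S\NP)

[0,5] S   >
  [0,4] S/(S\NP)   <
    [0,3] NP   >
      [0,1] NP/(NP\PP)   >T
        [0,1] "today" : PP
      [1,3] NP\PP   <B
        [1,2] "in" : (S\N)\PP
        [2,3] "park" : NP\(S\N)
    [3,4] "dog" : (S/(S\NP))\NP
  [4,5] "no" : S\NP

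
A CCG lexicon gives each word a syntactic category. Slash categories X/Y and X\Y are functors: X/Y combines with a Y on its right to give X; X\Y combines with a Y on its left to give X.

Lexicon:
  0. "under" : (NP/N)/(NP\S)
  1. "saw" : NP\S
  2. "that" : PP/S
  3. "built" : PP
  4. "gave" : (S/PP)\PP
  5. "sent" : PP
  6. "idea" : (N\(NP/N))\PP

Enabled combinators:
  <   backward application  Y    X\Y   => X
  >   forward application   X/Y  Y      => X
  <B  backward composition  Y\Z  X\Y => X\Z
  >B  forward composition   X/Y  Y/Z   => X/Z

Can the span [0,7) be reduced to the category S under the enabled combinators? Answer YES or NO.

(NP/N)/(NP\S) NP\S PP/S PP (S/PP)\PP PP (N\(NP/N))\PP
CKY chart[0,7] = {N}; S ∉ chart

NO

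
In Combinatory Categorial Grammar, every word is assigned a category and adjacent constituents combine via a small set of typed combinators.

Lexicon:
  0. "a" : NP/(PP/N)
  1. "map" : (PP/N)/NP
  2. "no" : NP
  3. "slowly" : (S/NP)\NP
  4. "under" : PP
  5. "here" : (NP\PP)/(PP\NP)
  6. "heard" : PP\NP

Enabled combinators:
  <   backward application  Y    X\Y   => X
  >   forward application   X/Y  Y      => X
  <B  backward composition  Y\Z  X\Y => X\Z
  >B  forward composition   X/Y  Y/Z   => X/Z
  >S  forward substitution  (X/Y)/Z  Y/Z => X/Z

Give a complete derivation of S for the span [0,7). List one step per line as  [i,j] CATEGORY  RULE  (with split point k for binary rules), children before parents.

[0,1] NP/(PP/N)  lex  "a"
[1,2] (PP/N)/NP  lex  "map"
[2,3] NP  lex  "no"
[1,3] PP/N  >  k=2
[0,3] NP  >  k=1
[3,4] (S/NP)\NP  lex  "slowly"
[0,4] S/NP  <  k=3
[4,5] PP  lex  "under"
[5,6] (NP\PP)/(PP\NP)  lex  "here"
[6,7] PP\NP  lex  "heard"
[5,7] NP\PP  >  k=6
[4,7] NP  <  k=5
[0,7] S  >  k=4

[0,7] S   >
  [0,4] S/NP   <
    [0,3] NP   >
      [0,1] "a" : NP/(PP/N)
      [1,3] PP/N   >
        [1,2] "map" : (PP/N)/NP
        [2,3] "no" : NP
    [3,4] "slowly" : (S/NP)\NP
  [4,7] NP   <
    [4,5] "under" : PP
    [5,7] NP\PP   >
      [5,6] "here" : (NP\PP)/(PP\NP)
      [6,7] "heard" : PP\NP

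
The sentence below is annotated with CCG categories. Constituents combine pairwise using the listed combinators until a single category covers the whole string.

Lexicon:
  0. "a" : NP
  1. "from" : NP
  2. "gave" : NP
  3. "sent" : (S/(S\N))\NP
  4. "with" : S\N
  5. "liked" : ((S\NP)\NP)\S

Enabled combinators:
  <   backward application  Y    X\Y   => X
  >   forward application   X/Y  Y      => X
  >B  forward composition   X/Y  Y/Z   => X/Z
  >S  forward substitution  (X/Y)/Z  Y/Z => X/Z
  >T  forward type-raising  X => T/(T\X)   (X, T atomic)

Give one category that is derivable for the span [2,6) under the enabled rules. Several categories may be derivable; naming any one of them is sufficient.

(S\NP)\NP

[0,6] S   >
  [0,1] S/(S\NP)   >T
    [0,1] "a" : NP
  [1,6] S\NP   <
    [1,2] "from" : NP
    [2,6] (S\NP)\NP   <
      [2,5] S   >
        [2,4] S/(S\N)   <
          [2,3] "gave" : NP
          [3,4] "sent" : (S/(S\N))\NP
        [4,5] "with" : S\N
      [5,6] "liked" : ((S\NP)\NP)\S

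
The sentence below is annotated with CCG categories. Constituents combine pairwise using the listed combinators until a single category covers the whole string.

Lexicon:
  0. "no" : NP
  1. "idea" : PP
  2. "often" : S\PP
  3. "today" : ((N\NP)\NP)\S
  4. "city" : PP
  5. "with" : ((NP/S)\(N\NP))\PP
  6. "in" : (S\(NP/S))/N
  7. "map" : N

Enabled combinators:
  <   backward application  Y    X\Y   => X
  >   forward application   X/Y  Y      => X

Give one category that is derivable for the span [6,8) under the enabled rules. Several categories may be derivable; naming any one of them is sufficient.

S\(NP/S)

[0,8] S   <
  [0,6] NP/S   <
    [0,4] N\NP   <
      [0,1] "no" : NP
      [1,4] (N\NP)\NP   <
        [1,3] S   <
          [1,2] "idea" : PP
          [2,3] "often" : S\PP
        [3,4] "today" : ((N\NP)\NP)\S
    [4,6] (NP/S)\(N\NP)   <
      [4,5] "city" : PP
      [5,6] "with" : ((NP/S)\(N\NP))\PP
  [6,8] S\(NP/S)   >
    [6,7] "in" : (S\(NP/S))/N
    [7,8] "map" : N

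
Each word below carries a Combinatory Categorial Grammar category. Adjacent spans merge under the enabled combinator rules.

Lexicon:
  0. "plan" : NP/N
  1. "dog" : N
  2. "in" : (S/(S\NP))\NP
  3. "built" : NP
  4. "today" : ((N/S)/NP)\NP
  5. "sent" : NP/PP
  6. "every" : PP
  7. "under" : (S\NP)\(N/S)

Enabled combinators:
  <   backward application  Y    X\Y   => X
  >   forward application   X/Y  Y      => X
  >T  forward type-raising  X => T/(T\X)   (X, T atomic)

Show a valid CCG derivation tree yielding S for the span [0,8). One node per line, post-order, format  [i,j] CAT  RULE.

[0,8] S   >
  [0,3] S/(S\NP)   <
    [0,2] NP   >
      [0,1] "plan" : NP/N
      [1,2] "dog" : N
    [2,3] "in" : (S/(S\NP))\NP
  [3,8] S\NP   <
    [3,7] N/S   >
      [3,5] (N/S)/NP   <
        [3,4] "built" : NP
        [4,5] "today" : ((N/S)/NP)\NP
      [5,7] NP   >
        [5,6] "sent" : NP/PP
        [6,7] "every" : PP
    [7,8] "under" : (S\NP)\(N/S)

[0,1] NP/N  lex  "plan"
[1,2] N  lex  "dog"
[0,2] NP  >  k=1
[2,3] (S/(S\NP))\NP  lex  "in"
[0,3] S/(S\NP)  <  k=2
[3,4] NP  lex  "built"
[4,5] ((N/S)/NP)\NP  lex  "today"
[3,5] (N/S)/NP  <  k=4
[5,6] NP/PP  lex  "sent"
[6,7] PP  lex  "every"
[5,7] NP  >  k=6
[3,7] N/S  >  k=5
[7,8] (S\NP)\(N/S)  lex  "under"
[3,8] S\NP  <  k=7
[0,8] S  >  k=3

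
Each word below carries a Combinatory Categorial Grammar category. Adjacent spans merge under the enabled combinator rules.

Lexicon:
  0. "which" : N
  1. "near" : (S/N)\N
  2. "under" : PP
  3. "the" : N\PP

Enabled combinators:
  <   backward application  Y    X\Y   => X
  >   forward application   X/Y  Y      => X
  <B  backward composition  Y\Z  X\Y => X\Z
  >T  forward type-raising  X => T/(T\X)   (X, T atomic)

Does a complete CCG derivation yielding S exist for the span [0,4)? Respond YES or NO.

YES

[0,4] S   >
  [0,2] S/N   <
    [0,1] "which" : N
    [1,2] "near" : (S/N)\N
  [2,4] N   <
    [2,3] "under" : PP
    [3,4] "the" : N\PP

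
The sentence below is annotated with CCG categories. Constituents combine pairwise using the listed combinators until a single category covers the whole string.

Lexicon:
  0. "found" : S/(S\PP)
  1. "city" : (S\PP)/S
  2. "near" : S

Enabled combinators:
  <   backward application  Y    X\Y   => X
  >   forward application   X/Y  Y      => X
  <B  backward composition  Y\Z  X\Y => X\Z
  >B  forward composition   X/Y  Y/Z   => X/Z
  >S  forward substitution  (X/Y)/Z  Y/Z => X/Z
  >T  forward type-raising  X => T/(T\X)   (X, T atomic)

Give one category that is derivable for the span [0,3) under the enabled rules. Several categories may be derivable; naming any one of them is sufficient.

[0,3] S   >
  [0,1] "found" : S/(S\PP)
  [1,3] S\PP   >
    [1,2] "city" : (S\PP)/S
    [2,3] "near" : S

S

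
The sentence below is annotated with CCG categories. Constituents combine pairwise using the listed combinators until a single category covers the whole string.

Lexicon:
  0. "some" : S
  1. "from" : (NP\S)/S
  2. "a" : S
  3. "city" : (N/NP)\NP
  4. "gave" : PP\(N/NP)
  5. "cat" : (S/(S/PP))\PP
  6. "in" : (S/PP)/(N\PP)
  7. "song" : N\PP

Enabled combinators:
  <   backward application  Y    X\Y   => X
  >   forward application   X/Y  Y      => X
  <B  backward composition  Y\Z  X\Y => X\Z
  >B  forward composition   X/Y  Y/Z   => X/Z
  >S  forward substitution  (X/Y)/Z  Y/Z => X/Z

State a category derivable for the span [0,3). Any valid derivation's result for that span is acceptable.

[0,8] S   >
  [0,6] S/(S/PP)   <
    [0,5] PP   <
      [0,3] NP   <
        [0,1] "some" : S
        [1,3] NP\S   >
          [1,2] "from" : (NP\S)/S
          [2,3] "a" : S
      [3,5] PP\NP   <B
        [3,4] "city" : (N/NP)\NP
        [4,5] "gave" : PP\(N/NP)
    [5,6] "cat" : (S/(S/PP))\PP
  [6,8] S/PP   >
    [6,7] "in" : (S/PP)/(N\PP)
    [7,8] "song" : N\PP

NP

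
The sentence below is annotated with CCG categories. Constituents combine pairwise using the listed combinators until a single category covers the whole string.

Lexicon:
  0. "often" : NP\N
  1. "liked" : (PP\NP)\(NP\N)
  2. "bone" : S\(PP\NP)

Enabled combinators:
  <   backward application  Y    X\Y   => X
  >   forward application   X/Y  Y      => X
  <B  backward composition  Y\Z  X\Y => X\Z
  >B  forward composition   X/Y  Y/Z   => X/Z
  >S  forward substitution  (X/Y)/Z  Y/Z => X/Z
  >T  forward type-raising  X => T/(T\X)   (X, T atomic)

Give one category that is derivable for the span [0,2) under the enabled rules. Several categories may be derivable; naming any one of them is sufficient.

[0,3] S   <
  [0,2] PP\NP   <
    [0,1] "often" : NP\N
    [1,2] "liked" : (PP\NP)\(NP\N)
  [2,3] "bone" : S\(PP\NP)

PP\NP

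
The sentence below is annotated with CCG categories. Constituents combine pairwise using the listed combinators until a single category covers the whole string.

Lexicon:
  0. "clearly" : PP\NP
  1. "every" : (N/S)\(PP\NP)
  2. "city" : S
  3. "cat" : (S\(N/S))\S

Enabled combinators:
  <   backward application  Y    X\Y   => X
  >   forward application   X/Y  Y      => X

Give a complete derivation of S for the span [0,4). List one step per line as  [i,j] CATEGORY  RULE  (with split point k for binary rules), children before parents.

[0,1] PP\NP  lex  "clearly"
[1,2] (N/S)\(PP\NP)  lex  "every"
[0,2] N/S  <  k=1
[2,3] S  lex  "city"
[3,4] (S\(N/S))\S  lex  "cat"
[2,4] S\(N/S)  <  k=3
[0,4] S  <  k=2

[0,4] S   <
  [0,2] N/S   <
    [0,1] "clearly" : PP\NP
    [1,2] "every" : (N/S)\(PP\NP)
  [2,4] S\(N/S)   <
    [2,3] "city" : S
    [3,4] "cat" : (S\(N/S))\S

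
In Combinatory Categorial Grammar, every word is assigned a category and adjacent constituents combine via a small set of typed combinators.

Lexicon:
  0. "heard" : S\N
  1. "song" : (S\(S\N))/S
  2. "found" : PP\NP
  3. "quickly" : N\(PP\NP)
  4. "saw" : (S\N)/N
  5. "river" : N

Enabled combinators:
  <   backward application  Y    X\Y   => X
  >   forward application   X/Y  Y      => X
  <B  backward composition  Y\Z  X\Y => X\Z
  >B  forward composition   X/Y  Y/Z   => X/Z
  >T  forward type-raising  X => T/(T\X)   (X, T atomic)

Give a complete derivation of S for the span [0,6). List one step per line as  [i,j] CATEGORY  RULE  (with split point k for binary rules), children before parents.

[0,1] S\N  lex  "heard"
[1,2] (S\(S\N))/S  lex  "song"
[2,3] PP\NP  lex  "found"
[3,4] N\(PP\NP)  lex  "quickly"
[2,4] N  <  k=3
[4,5] (S\N)/N  lex  "saw"
[5,6] N  lex  "river"
[4,6] S\N  >  k=5
[2,6] S  <  k=4
[1,6] S\(S\N)  >  k=2
[0,6] S  <  k=1

[0,6] S   <
  [0,1] "heard" : S\N
  [1,6] S\(S\N)   >
    [1,2] "song" : (S\(S\N))/S
    [2,6] S   <
      [2,4] N   <
        [2,3] "found" : PP\NP
        [3,4] "quickly" : N\(PP\NP)
      [4,6] S\N   >
        [4,5] "saw" : (S\N)/N
        [5,6] "river" : N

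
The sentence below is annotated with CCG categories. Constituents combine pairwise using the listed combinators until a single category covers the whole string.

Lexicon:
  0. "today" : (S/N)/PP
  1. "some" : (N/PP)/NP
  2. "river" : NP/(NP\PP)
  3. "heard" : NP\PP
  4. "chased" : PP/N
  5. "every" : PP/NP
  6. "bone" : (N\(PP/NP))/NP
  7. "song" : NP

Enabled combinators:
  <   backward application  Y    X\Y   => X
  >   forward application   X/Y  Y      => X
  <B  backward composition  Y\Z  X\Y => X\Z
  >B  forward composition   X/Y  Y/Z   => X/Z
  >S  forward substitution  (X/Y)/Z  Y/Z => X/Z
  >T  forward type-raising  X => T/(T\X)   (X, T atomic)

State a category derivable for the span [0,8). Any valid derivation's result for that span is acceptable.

[0,8] S   >
  [0,4] S/PP   >S
    [0,1] "today" : (S/N)/PP
    [1,4] N/PP   >
      [1,2] "some" : (N/PP)/NP
      [2,4] NP   >
        [2,3] "river" : NP/(NP\PP)
        [3,4] "heard" : NP\PP
  [4,8] PP   >
    [4,5] "chased" : PP/N
    [5,8] N   <
      [5,6] "every" : PP/NP
      [6,8] N\(PP/NP)   >
        [6,7] "bone" : (N\(PP/NP))/NP
        [7,8] "song" : NP

S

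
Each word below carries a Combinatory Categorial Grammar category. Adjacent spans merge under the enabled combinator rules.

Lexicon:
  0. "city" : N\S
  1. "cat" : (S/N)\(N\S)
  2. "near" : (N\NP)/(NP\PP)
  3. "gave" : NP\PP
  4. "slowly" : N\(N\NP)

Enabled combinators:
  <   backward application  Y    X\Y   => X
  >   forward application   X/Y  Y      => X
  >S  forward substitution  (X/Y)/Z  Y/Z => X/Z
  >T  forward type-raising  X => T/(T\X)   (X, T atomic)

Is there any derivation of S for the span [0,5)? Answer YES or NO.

[0,5] S   >
  [0,2] S/N   <
    [0,1] "city" : N\S
    [1,2] "cat" : (S/N)\(N\S)
  [2,5] N   <
    [2,4] N\NP   >
      [2,3] "near" : (N\NP)/(NP\PP)
      [3,4] "gave" : NP\PP
    [4,5] "slowly" : N\(N\NP)

YES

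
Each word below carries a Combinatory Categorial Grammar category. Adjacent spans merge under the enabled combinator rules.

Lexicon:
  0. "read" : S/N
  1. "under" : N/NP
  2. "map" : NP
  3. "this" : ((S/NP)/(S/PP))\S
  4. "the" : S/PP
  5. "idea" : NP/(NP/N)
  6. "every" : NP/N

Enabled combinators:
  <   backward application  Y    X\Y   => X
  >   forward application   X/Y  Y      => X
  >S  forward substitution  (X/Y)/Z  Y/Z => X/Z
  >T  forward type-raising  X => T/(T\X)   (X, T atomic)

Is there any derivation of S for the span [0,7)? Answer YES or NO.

[0,7] S   >
  [0,5] S/NP   >
    [0,4] (S/NP)/(S/PP)   <
      [0,3] S   >
        [0,1] "read" : S/N
        [1,3] N   >
          [1,2] "under" : N/NP
          [2,3] "map" : NP
      [3,4] "this" : ((S/NP)/(S/PP))\S
    [4,5] "the" : S/PP
  [5,7] NP   >
    [5,6] "idea" : NP/(NP/N)
    [6,7] "every" : NP/N

YES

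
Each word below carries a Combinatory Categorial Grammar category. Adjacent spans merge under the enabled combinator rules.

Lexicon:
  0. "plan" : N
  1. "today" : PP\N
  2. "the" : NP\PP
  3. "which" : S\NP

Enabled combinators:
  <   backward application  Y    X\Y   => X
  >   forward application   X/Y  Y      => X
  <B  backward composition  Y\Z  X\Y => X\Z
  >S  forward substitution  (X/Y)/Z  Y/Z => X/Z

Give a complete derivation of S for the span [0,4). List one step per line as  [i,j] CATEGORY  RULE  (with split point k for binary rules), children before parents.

[0,1] N  lex  "plan"
[1,2] PP\N  lex  "today"
[0,2] PP  <  k=1
[2,3] NP\PP  lex  "the"
[3,4] S\NP  lex  "which"
[2,4] S\PP  <B  k=3
[0,4] S  <  k=2

[0,4] S   <
  [0,2] PP   <
    [0,1] "plan" : N
    [1,2] "today" : PP\N
  [2,4] S\PP   <B
    [2,3] "the" : NP\PP
    [3,4] "which" : S\NP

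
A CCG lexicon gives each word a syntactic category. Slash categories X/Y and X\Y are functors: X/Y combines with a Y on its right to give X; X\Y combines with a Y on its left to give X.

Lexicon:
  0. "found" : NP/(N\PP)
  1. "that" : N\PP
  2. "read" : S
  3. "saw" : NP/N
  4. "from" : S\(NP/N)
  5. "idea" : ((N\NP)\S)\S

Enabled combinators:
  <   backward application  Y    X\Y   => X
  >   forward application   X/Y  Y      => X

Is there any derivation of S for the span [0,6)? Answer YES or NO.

NP/(N\PP) N\PP S NP/N S\(NP/N) ((N\NP)\S)\S
CKY chart[0,6] = {N}; S ∉ chart

NO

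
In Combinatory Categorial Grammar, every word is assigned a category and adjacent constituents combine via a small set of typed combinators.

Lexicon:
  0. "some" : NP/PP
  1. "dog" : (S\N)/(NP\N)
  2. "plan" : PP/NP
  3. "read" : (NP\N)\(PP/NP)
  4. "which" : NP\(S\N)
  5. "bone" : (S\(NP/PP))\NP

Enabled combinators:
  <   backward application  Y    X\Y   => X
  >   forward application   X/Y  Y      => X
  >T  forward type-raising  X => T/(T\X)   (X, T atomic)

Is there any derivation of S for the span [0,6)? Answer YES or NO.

YES

[0,6] S   <
  [0,1] "some" : NP/PP
  [1,6] S\(NP/PP)   <
    [1,5] NP   <
      [1,4] S\N   >
        [1,2] "dog" : (S\N)/(NP\N)
        [2,4] NP\N   <
          [2,3] "plan" : PP/NP
          [3,4] "read" : (NP\N)\(PP/NP)
      [4,5] "which" : NP\(S\N)
    [5,6] "bone" : (S\(NP/PP))\NP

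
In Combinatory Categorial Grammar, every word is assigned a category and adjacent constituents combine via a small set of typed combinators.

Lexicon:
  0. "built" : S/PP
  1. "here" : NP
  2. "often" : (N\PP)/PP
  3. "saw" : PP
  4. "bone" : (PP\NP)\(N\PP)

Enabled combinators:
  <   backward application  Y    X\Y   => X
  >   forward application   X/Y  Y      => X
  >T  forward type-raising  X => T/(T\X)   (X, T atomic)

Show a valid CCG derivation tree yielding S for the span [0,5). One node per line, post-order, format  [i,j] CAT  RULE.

[0,1] S/PP  lex  "built"
[1,2] NP  lex  "here"
[1,2] PP/(PP\NP)  >T
[2,3] (N\PP)/PP  lex  "often"
[3,4] PP  lex  "saw"
[2,4] N\PP  >  k=3
[4,5] (PP\NP)\(N\PP)  lex  "bone"
[2,5] PP\NP  <  k=4
[1,5] PP  >  k=2
[0,5] S  >  k=1

[0,5] S   >
  [0,1] "built" : S/PP
  [1,5] PP   >
    [1,2] PP/(PP\NP)   >T
      [1,2] "here" : NP
    [2,5] PP\NP   <
      [2,4] N\PP   >
        [2,3] "often" : (N\PP)/PP
        [3,4] "saw" : PP
      [4,5] "bone" : (PP\NP)\(N\PP)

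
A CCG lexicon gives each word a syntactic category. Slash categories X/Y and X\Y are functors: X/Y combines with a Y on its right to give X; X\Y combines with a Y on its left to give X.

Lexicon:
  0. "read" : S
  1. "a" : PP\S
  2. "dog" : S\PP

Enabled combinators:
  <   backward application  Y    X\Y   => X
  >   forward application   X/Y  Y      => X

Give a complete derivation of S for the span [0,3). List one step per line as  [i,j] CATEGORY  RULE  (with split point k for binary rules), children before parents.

[0,1] S  lex  "read"
[1,2] PP\S  lex  "a"
[0,2] PP  <  k=1
[2,3] S\PP  lex  "dog"
[0,3] S  <  k=2

[0,3] S   <
  [0,2] PP   <
    [0,1] "read" : S
    [1,2] "a" : PP\S
  [2,3] "dog" : S\PP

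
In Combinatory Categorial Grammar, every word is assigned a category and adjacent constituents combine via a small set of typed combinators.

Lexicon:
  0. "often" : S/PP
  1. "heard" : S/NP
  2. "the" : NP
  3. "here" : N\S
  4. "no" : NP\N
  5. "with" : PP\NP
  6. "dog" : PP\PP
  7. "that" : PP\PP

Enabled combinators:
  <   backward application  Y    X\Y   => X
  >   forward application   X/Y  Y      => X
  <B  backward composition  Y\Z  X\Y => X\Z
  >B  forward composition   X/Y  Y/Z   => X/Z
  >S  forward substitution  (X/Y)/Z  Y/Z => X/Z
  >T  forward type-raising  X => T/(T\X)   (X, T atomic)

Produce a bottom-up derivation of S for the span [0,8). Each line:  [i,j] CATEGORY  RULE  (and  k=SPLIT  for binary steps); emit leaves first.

[0,1] S/PP  lex  "often"
[1,2] S/NP  lex  "heard"
[2,3] NP  lex  "the"
[1,3] S  >  k=2
[3,4] N\S  lex  "here"
[1,4] N  <  k=3
[4,5] NP\N  lex  "no"
[5,6] PP\NP  lex  "with"
[4,6] PP\N  <B  k=5
[6,7] PP\PP  lex  "dog"
[7,8] PP\PP  lex  "that"
[6,8] PP\PP  <B  k=7
[4,8] PP\N  <B  k=6
[1,8] PP  <  k=4
[0,8] S  >  k=1

[0,8] S   >
  [0,1] "often" : S/PP
  [1,8] PP   <
    [1,4] N   <
      [1,3] S   >
        [1,2] "heard" : S/NP
        [2,3] "the" : NP
      [3,4] "here" : N\S
    [4,8] PP\N   <B
      [4,6] PP\N   <B
        [4,5] "no" : NP\N
        [5,6] "with" : PP\NP
      [6,8] PP\PP   <B
        [6,7] "dog" : PP\PP
        [7,8] "that" : PP\PP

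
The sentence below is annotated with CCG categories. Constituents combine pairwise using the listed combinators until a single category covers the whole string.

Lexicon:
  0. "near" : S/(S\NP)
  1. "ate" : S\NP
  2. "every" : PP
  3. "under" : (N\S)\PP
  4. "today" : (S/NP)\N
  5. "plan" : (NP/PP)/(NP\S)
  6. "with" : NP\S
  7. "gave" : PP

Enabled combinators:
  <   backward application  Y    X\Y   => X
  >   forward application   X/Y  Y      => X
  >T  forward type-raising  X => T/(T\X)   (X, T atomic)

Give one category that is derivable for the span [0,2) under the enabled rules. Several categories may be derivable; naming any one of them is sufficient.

S

[0,8] S   >
  [0,5] S/NP   <
    [0,4] N   <
      [0,2] S   >
        [0,1] "near" : S/(S\NP)
        [1,2] "ate" : S\NP
      [2,4] N\S   <
        [2,3] "every" : PP
        [3,4] "under" : (N\S)\PP
    [4,5] "today" : (S/NP)\N
  [5,8] NP   >
    [5,7] NP/PP   >
      [5,6] "plan" : (NP/PP)/(NP\S)
      [6,7] "with" : NP\S
    [7,8] "gave" : PP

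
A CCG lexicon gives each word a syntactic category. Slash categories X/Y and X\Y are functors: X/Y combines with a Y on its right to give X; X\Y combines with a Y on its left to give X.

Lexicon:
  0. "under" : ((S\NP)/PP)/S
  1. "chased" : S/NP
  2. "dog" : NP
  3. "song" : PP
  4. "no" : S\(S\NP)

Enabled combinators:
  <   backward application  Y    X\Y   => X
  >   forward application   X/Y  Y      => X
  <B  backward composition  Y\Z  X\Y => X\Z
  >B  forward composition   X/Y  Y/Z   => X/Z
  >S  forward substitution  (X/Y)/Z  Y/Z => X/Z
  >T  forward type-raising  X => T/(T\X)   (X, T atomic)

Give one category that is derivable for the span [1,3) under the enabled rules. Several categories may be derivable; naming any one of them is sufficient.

[0,5] S   <
  [0,4] S\NP   >
    [0,3] (S\NP)/PP   >
      [0,1] "under" : ((S\NP)/PP)/S
      [1,3] S   >
        [1,2] "chased" : S/NP
        [2,3] "dog" : NP
    [3,4] "song" : PP
  [4,5] "no" : S\(S\NP)

S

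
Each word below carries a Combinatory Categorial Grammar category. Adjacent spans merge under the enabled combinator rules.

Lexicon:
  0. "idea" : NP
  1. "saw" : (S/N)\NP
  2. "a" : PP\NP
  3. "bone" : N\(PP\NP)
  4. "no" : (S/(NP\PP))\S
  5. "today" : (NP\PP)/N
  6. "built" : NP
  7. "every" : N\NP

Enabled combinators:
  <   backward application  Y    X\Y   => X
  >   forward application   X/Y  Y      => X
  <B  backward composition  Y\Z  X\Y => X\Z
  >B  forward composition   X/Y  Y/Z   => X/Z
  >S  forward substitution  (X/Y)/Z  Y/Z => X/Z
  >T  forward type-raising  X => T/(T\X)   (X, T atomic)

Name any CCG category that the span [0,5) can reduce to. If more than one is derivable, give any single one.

S/(NP\PP)

[0,8] S   >
  [0,6] S/N   >B
    [0,5] S/(NP\PP)   <
      [0,4] S   >
        [0,2] S/N   <
          [0,1] "idea" : NP
          [1,2] "saw" : (S/N)\NP
        [2,4] N   <
          [2,3] "a" : PP\NP
          [3,4] "bone" : N\(PP\NP)
      [4,5] "no" : (S/(NP\PP))\S
    [5,6] "today" : (NP\PP)/N
  [6,8] N   >
    [6,7] N/(N\NP)   >T
      [6,7] "built" : NP
    [7,8] "every" : N\NP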